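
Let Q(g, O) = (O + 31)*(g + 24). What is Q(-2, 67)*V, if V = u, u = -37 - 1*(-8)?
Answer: -62524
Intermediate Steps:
Q(g, O) = (24 + g)*(31 + O) (Q(g, O) = (31 + O)*(24 + g) = (24 + g)*(31 + O))
u = -29 (u = -37 + 8 = -29)
V = -29
Q(-2, 67)*V = (744 + 24*67 + 31*(-2) + 67*(-2))*(-29) = (744 + 1608 - 62 - 134)*(-29) = 2156*(-29) = -62524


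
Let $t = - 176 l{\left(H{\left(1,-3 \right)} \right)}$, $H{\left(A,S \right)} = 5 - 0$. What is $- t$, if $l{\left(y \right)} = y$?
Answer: $880$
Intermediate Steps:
$H{\left(A,S \right)} = 5$ ($H{\left(A,S \right)} = 5 + 0 = 5$)
$t = -880$ ($t = \left(-176\right) 5 = -880$)
$- t = \left(-1\right) \left(-880\right) = 880$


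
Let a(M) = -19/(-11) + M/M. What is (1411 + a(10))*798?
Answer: 12409698/11 ≈ 1.1282e+6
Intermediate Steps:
a(M) = 30/11 (a(M) = -19*(-1/11) + 1 = 19/11 + 1 = 30/11)
(1411 + a(10))*798 = (1411 + 30/11)*798 = (15551/11)*798 = 12409698/11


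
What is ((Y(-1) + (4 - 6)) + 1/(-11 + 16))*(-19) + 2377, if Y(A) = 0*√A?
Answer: 12056/5 ≈ 2411.2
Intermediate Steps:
Y(A) = 0
((Y(-1) + (4 - 6)) + 1/(-11 + 16))*(-19) + 2377 = ((0 + (4 - 6)) + 1/(-11 + 16))*(-19) + 2377 = ((0 - 2) + 1/5)*(-19) + 2377 = (-2 + ⅕)*(-19) + 2377 = -9/5*(-19) + 2377 = 171/5 + 2377 = 12056/5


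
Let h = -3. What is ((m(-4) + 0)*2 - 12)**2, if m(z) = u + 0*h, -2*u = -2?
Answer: 100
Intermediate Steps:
u = 1 (u = -1/2*(-2) = 1)
m(z) = 1 (m(z) = 1 + 0*(-3) = 1 + 0 = 1)
((m(-4) + 0)*2 - 12)**2 = ((1 + 0)*2 - 12)**2 = (1*2 - 12)**2 = (2 - 12)**2 = (-10)**2 = 100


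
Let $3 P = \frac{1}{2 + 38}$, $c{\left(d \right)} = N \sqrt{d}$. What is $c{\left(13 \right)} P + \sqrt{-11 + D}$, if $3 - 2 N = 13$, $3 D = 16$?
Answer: $- \frac{\sqrt{13}}{24} + \frac{i \sqrt{51}}{3} \approx -0.15023 + 2.3805 i$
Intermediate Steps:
$D = \frac{16}{3}$ ($D = \frac{1}{3} \cdot 16 = \frac{16}{3} \approx 5.3333$)
$N = -5$ ($N = \frac{3}{2} - \frac{13}{2} = -5$)
$c{\left(d \right)} = - 5 \sqrt{d}$
$P = \frac{1}{120}$ ($P = \frac{1}{3 \left(2 + 38\right)} = \frac{1}{3 \cdot 40} = \frac{1}{3} \cdot \frac{1}{40} = \frac{1}{120} \approx 0.0083333$)
$c{\left(13 \right)} P + \sqrt{-11 + D} = - 5 \sqrt{13} \cdot \frac{1}{120} + \sqrt{-11 + \frac{16}{3}} = - \frac{\sqrt{13}}{24} + \sqrt{- \frac{17}{3}} = - \frac{\sqrt{13}}{24} + \frac{i \sqrt{51}}{3}$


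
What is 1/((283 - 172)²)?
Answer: 1/12321 ≈ 8.1162e-5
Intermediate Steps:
1/((283 - 172)²) = 1/(111²) = 1/12321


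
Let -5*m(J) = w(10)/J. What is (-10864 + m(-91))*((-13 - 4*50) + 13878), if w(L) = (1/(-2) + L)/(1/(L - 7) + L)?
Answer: -837591755739/5642 ≈ -1.4846e+8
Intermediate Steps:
w(L) = (-1/2 + L)/(L + 1/(-7 + L)) (w(L) = (-1/2 + L)/(1/(-7 + L) + L) = (-1/2 + L)/(L + 1/(-7 + L)))
m(J) = -57/(310*J) (m(J) = -(7 - 15*10 + 2*10**2)/(2*(1 + 10**2 - 7*10))/(5*J) = -(7 - 150 + 2*100)/(2*(1 + 100 - 70))/(5*J) = -(1/2)*(7 - 150 + 200)/31/(5*J) = -(1/2)*(1/31)*57/(5*J) = -57/(310*J))
(-10864 + m(-91))*((-13 - 4*50) + 13878) = (-10864 - 57/310/(-91))*((-13 - 4*50) + 13878) = (-10864 - 57/310*(-1/91))*((-13 - 200) + 13878) = (-10864 + 57/28210)*(-213 + 13878) = -306473383/28210*13665 = -837591755739/5642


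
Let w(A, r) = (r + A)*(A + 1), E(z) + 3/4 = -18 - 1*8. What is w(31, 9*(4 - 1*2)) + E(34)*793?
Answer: -78579/4 ≈ -19645.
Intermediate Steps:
E(z) = -107/4 (E(z) = -¾ + (-18 - 1*8) = -¾ + (-18 - 8) = -¾ - 26 = -107/4)
w(A, r) = (1 + A)*(A + r) (w(A, r) = (A + r)*(1 + A) = (1 + A)*(A + r))
w(31, 9*(4 - 1*2)) + E(34)*793 = (31 + 9*(4 - 1*2) + 31² + 31*(9*(4 - 1*2))) - 107/4*793 = (31 + 9*(4 - 2) + 961 + 31*(9*(4 - 2))) - 84851/4 = (31 + 9*2 + 961 + 31*(9*2)) - 84851/4 = (31 + 18 + 961 + 31*18) - 84851/4 = (31 + 18 + 961 + 558) - 84851/4 = 1568 - 84851/4 = -78579/4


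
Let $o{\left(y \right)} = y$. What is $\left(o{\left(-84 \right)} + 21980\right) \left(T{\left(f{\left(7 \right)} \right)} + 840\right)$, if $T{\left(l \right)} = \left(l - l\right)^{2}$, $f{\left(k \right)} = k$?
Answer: $18392640$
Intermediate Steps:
$T{\left(l \right)} = 0$ ($T{\left(l \right)} = 0^{2} = 0$)
$\left(o{\left(-84 \right)} + 21980\right) \left(T{\left(f{\left(7 \right)} \right)} + 840\right) = \left(-84 + 21980\right) \left(0 + 840\right) = 21896 \cdot 840 = 18392640$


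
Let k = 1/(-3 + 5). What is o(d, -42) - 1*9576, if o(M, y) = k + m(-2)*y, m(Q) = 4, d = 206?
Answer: -19487/2 ≈ -9743.5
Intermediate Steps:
k = 1/2 ≈ 0.50000
o(M, y) = 1/2 + 4*y
o(d, -42) - 1*9576 = (1/2 + 4*(-42)) - 1*9576 = (1/2 - 168) - 9576 = -335/2 - 9576 = -19487/2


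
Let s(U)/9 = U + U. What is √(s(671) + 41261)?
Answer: √53339 ≈ 230.95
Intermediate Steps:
s(U) = 18*U (s(U) = 9*(U + U) = 9*(2*U) = 18*U)
√(s(671) + 41261) = √(18*671 + 41261) = √(12078 + 41261) = √53339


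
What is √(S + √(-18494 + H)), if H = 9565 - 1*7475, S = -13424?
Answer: √(-13424 + 2*I*√4101) ≈ 0.5527 + 115.86*I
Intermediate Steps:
H = 2090 (H = 9565 - 7475 = 2090)
√(S + √(-18494 + H)) = √(-13424 + √(-18494 + 2090)) = √(-13424 + √(-16404)) = √(-13424 + 2*I*√4101)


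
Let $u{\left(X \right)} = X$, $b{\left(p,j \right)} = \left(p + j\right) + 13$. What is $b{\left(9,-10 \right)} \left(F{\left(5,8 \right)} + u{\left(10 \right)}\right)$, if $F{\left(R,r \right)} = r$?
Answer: $216$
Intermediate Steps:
$b{\left(p,j \right)} = 13 + j + p$ ($b{\left(p,j \right)} = \left(j + p\right) + 13 = 13 + j + p$)
$b{\left(9,-10 \right)} \left(F{\left(5,8 \right)} + u{\left(10 \right)}\right) = \left(13 - 10 + 9\right) \left(8 + 10\right) = 12 \cdot 18 = 216$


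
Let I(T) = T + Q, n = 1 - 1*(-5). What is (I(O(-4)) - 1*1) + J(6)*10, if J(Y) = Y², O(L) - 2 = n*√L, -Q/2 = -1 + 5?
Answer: 353 + 12*I ≈ 353.0 + 12.0*I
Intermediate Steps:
Q = -8 (Q = -2*(-1 + 5) = -2*4 = -8)
n = 6 (n = 1 + 5 = 6)
O(L) = 2 + 6*√L
I(T) = -8 + T (I(T) = T - 8 = -8 + T)
(I(O(-4)) - 1*1) + J(6)*10 = ((-8 + (2 + 6*√(-4))) - 1*1) + 6²*10 = ((-8 + (2 + 6*(2*I))) - 1) + 36*10 = ((-8 + (2 + 12*I)) - 1) + 360 = ((-6 + 12*I) - 1) + 360 = (-7 + 12*I) + 360 = 353 + 12*I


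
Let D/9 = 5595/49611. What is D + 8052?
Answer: 133172709/16537 ≈ 8053.0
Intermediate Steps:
D = 16785/16537 (D = 9*(5595/49611) = 9*(5595*(1/49611)) = 9*(1865/16537) = 16785/16537 ≈ 1.0150)
D + 8052 = 16785/16537 + 8052 = 133172709/16537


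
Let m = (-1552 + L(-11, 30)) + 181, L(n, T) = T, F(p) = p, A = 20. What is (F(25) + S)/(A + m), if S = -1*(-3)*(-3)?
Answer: -16/1321 ≈ -0.012112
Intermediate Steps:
S = -9 (S = 3*(-3) = -9)
m = -1341 (m = (-1552 + 30) + 181 = -1522 + 181 = -1341)
(F(25) + S)/(A + m) = (25 - 9)/(20 - 1341) = 16/(-1321) = 16*(-1/1321) = -16/1321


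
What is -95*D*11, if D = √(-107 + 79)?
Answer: -2090*I*√7 ≈ -5529.6*I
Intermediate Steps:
D = 2*I*√7 (D = √(-28) = 2*I*√7 ≈ 5.2915*I)
-95*D*11 = -190*I*√7*11 = -2090*I*√7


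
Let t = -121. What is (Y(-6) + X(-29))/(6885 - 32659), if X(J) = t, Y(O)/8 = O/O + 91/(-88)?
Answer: 667/141757 ≈ 0.0047052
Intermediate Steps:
Y(O) = -3/11 (Y(O) = 8*(O/O + 91/(-88)) = 8*(1 + 91*(-1/88)) = 8*(1 - 91/88) = 8*(-3/88) = -3/11)
X(J) = -121
(Y(-6) + X(-29))/(6885 - 32659) = (-3/11 - 121)/(6885 - 32659) = -1334/11/(-25774) = -1334/11*(-1/25774) = 667/141757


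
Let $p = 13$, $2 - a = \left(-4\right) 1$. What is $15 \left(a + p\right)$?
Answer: $285$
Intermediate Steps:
$a = 6$ ($a = 2 - \left(-4\right) 1 = 2 - -4 = 2 + 4 = 6$)
$15 \left(a + p\right) = 15 \left(6 + 13\right) = 15 \cdot 19 = 285$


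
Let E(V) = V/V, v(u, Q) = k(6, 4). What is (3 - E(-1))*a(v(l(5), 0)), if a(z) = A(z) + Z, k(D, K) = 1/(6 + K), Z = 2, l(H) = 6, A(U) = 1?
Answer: 6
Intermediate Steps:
v(u, Q) = ⅒ (v(u, Q) = 1/(6 + 4) = 1/10 = ⅒)
E(V) = 1
a(z) = 3 (a(z) = 1 + 2 = 3)
(3 - E(-1))*a(v(l(5), 0)) = (3 - 1*1)*3 = (3 - 1)*3 = 2*3 = 6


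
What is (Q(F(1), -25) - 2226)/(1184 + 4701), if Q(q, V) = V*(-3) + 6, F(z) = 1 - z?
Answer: -39/107 ≈ -0.36449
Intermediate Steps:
Q(q, V) = 6 - 3*V (Q(q, V) = -3*V + 6 = 6 - 3*V)
(Q(F(1), -25) - 2226)/(1184 + 4701) = ((6 - 3*(-25)) - 2226)/(1184 + 4701) = ((6 + 75) - 2226)/5885 = (81 - 2226)*(1/5885) = -2145*1/5885 = -39/107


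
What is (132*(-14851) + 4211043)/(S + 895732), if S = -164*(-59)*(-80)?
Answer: 2250711/121652 ≈ 18.501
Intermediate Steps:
S = -774080 (S = 9676*(-80) = -774080)
(132*(-14851) + 4211043)/(S + 895732) = (132*(-14851) + 4211043)/(-774080 + 895732) = (-1960332 + 4211043)/121652 = 2250711*(1/121652) = 2250711/121652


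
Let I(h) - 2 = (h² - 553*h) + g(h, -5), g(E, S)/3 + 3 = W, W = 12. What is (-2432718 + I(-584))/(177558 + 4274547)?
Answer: -1768681/4452105 ≈ -0.39727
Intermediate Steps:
g(E, S) = 27 (g(E, S) = -9 + 3*12 = -9 + 36 = 27)
I(h) = 29 + h² - 553*h (I(h) = 2 + ((h² - 553*h) + 27) = 2 + (27 + h² - 553*h) = 29 + h² - 553*h)
(-2432718 + I(-584))/(177558 + 4274547) = (-2432718 + (29 + (-584)² - 553*(-584)))/(177558 + 4274547) = (-2432718 + (29 + 341056 + 322952))/4452105 = (-2432718 + 664037)*(1/4452105) = -1768681*1/4452105 = -1768681/4452105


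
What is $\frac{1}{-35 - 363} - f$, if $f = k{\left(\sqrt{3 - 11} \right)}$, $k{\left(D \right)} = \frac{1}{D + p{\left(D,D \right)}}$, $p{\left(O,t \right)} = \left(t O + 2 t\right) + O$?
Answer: $\frac{- \frac{\sqrt{2}}{398} + \frac{195 i}{1592}}{i + \sqrt{2}} \approx 0.039154 + 0.058926 i$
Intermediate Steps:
$p{\left(O,t \right)} = O + 2 t + O t$ ($p{\left(O,t \right)} = \left(O t + 2 t\right) + O = \left(2 t + O t\right) + O = O + 2 t + O t$)
$k{\left(D \right)} = \frac{1}{D^{2} + 4 D}$ ($k{\left(D \right)} = \frac{1}{D + \left(D + 2 D + D D\right)} = \frac{1}{D + \left(D + 2 D + D^{2}\right)} = \frac{1}{D + \left(D^{2} + 3 D\right)} = \frac{1}{D^{2} + 4 D}$)
$f = - \frac{i \sqrt{2}}{4 \left(4 + 2 i \sqrt{2}\right)}$ ($f = \frac{1}{\sqrt{3 - 11} \left(4 + \sqrt{3 - 11}\right)} = \frac{1}{\sqrt{-8} \left(4 + \sqrt{-8}\right)} = \frac{1}{2 i \sqrt{2} \left(4 + 2 i \sqrt{2}\right)} = \frac{\left(- \frac{1}{4}\right) i \sqrt{2}}{4 + 2 i \sqrt{2}} = - \frac{i \sqrt{2}}{4 \left(4 + 2 i \sqrt{2}\right)} \approx -0.041667 - 0.058926 i$)
$\frac{1}{-35 - 363} - f = \frac{1}{-35 - 363} - \left(- \frac{1}{24} - \frac{i \sqrt{2}}{24}\right) = \frac{1}{-398} + \left(\frac{1}{24} + \frac{i \sqrt{2}}{24}\right) = - \frac{1}{398} + \left(\frac{1}{24} + \frac{i \sqrt{2}}{24}\right) = \frac{187}{4776} + \frac{i \sqrt{2}}{24}$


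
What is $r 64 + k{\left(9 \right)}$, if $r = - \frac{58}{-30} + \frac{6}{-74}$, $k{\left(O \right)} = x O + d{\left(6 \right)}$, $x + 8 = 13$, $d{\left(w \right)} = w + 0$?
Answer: $\frac{94097}{555} \approx 169.54$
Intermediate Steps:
$d{\left(w \right)} = w$
$x = 5$ ($x = -8 + 13 = 5$)
$k{\left(O \right)} = 6 + 5 O$ ($k{\left(O \right)} = 5 O + 6 = 6 + 5 O$)
$r = \frac{1028}{555}$ ($r = \left(-58\right) \left(- \frac{1}{30}\right) + 6 \left(- \frac{1}{74}\right) = \frac{29}{15} - \frac{3}{37} = \frac{1028}{555} \approx 1.8523$)
$r 64 + k{\left(9 \right)} = \frac{1028}{555} \cdot 64 + \left(6 + 5 \cdot 9\right) = \frac{65792}{555} + \left(6 + 45\right) = \frac{65792}{555} + 51 = \frac{94097}{555}$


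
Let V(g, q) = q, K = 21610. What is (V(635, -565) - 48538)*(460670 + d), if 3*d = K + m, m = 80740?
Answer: -72886529080/3 ≈ -2.4296e+10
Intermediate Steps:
d = 102350/3 (d = (21610 + 80740)/3 = (⅓)*102350 = 102350/3 ≈ 34117.)
(V(635, -565) - 48538)*(460670 + d) = (-565 - 48538)*(460670 + 102350/3) = -49103*1484360/3 = -72886529080/3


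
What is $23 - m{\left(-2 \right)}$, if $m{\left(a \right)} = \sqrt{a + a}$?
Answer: $23 - 2 i \approx 23.0 - 2.0 i$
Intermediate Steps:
$m{\left(a \right)} = \sqrt{2} \sqrt{a}$ ($m{\left(a \right)} = \sqrt{2 a} = \sqrt{2} \sqrt{a}$)
$23 - m{\left(-2 \right)} = 23 - \sqrt{2} \sqrt{-2} = 23 - \sqrt{2} i \sqrt{2} = 23 - 2 i$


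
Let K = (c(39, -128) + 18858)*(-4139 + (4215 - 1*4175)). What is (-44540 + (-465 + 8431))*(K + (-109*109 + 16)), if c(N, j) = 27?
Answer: 2831613209520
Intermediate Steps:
K = -77409615 (K = (27 + 18858)*(-4139 + (4215 - 1*4175)) = 18885*(-4139 + (4215 - 4175)) = 18885*(-4139 + 40) = 18885*(-4099) = -77409615)
(-44540 + (-465 + 8431))*(K + (-109*109 + 16)) = (-44540 + (-465 + 8431))*(-77409615 + (-109*109 + 16)) = (-44540 + 7966)*(-77409615 + (-11881 + 16)) = -36574*(-77409615 - 11865) = -36574*(-77421480) = 2831613209520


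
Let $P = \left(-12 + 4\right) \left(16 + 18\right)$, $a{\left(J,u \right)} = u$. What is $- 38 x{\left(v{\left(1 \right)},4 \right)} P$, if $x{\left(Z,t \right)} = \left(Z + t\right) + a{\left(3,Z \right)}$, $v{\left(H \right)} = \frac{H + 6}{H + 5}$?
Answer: $\frac{196384}{3} \approx 65461.0$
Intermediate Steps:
$v{\left(H \right)} = \frac{6 + H}{5 + H}$
$x{\left(Z,t \right)} = t + 2 Z$ ($x{\left(Z,t \right)} = \left(Z + t\right) + Z = t + 2 Z$)
$P = -272$ ($P = \left(-8\right) 34 = -272$)
$- 38 x{\left(v{\left(1 \right)},4 \right)} P = - 38 \left(4 + 2 \frac{6 + 1}{5 + 1}\right) \left(-272\right) = - 38 \left(4 + 2 \cdot \frac{1}{6} \cdot 7\right) \left(-272\right) = - 38 \left(4 + 2 \cdot \frac{7}{6}\right) \left(-272\right) = - 38 \left(4 + \frac{7}{3}\right) \left(-272\right) = \left(-38\right) \frac{19}{3} \left(-272\right) = \left(- \frac{722}{3}\right) \left(-272\right) = \frac{196384}{3}$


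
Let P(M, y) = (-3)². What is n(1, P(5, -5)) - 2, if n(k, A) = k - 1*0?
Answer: -1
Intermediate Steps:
P(M, y) = 9
n(k, A) = k (n(k, A) = k + 0 = k)
n(1, P(5, -5)) - 2 = 1 - 2 = -1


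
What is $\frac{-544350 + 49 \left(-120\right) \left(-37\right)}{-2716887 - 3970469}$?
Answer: $\frac{163395}{3343678} \approx 0.048867$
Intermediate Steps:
$\frac{-544350 + 49 \left(-120\right) \left(-37\right)}{-2716887 - 3970469} = \frac{-544350 - -217560}{-6687356} = \left(-544350 + 217560\right) \left(- \frac{1}{6687356}\right) = \left(-326790\right) \left(- \frac{1}{6687356}\right) = \frac{163395}{3343678}$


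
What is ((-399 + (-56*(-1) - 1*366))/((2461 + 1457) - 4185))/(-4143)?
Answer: -709/1106181 ≈ -0.00064094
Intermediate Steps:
((-399 + (-56*(-1) - 1*366))/((2461 + 1457) - 4185))/(-4143) = ((-399 + (56 - 366))/(3918 - 4185))*(-1/4143) = ((-399 - 310)/(-267))*(-1/4143) = -709*(-1/267)*(-1/4143) = (709/267)*(-1/4143) = -709/1106181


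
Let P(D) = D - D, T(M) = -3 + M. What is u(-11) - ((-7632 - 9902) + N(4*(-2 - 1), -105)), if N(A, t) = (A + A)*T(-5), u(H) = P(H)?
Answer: 17342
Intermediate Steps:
P(D) = 0
u(H) = 0
N(A, t) = -16*A (N(A, t) = (A + A)*(-3 - 5) = (2*A)*(-8) = -16*A)
u(-11) - ((-7632 - 9902) + N(4*(-2 - 1), -105)) = 0 - ((-7632 - 9902) - 64*(-2 - 1)) = 0 - (-17534 - 64*(-3)) = 0 - (-17534 - 16*(-12)) = 0 - (-17534 + 192) = 0 - 1*(-17342) = 0 + 17342 = 17342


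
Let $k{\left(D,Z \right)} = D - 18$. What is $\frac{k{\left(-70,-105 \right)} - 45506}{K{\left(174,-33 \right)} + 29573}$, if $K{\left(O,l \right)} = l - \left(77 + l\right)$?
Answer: $- \frac{7599}{4916} \approx -1.5458$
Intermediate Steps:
$K{\left(O,l \right)} = -77$
$k{\left(D,Z \right)} = -18 + D$
$\frac{k{\left(-70,-105 \right)} - 45506}{K{\left(174,-33 \right)} + 29573} = \frac{\left(-18 - 70\right) - 45506}{-77 + 29573} = \frac{-88 - 45506}{29496} = \left(-45594\right) \frac{1}{29496} = - \frac{7599}{4916}$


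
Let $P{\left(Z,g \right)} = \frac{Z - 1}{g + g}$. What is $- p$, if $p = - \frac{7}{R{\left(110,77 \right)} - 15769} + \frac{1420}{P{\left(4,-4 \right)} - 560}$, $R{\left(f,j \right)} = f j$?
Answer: $\frac{82885259}{32721417} \approx 2.5331$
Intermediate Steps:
$P{\left(Z,g \right)} = \frac{-1 + Z}{2 g}$
$p = - \frac{82885259}{32721417}$ ($p = - \frac{7}{110 \cdot 77 - 15769} + \frac{1420}{\frac{-1 + 4}{2 \left(-4\right)} - 560} = - \frac{7}{8470 - 15769} + \frac{1420}{\frac{1}{2} \left(- \frac{1}{4}\right) 3 - 560} = - \frac{7}{-7299} + \frac{1420}{- \frac{3}{8} - 560} = \left(-7\right) \left(- \frac{1}{7299}\right) + \frac{1420}{- \frac{4483}{8}} = \frac{7}{7299} + 1420 \left(- \frac{8}{4483}\right) = \frac{7}{7299} - \frac{11360}{4483} = - \frac{82885259}{32721417} \approx -2.5331$)
$- p = \left(-1\right) \left(- \frac{82885259}{32721417}\right) = \frac{82885259}{32721417}$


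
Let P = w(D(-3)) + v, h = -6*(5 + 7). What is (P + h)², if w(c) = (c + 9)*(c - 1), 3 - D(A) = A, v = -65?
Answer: 3844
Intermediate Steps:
D(A) = 3 - A
w(c) = (-1 + c)*(9 + c) (w(c) = (9 + c)*(-1 + c) = (-1 + c)*(9 + c))
h = -72 (h = -6*12 = -72)
P = 10 (P = (-9 + (3 - 1*(-3))² + 8*(3 - 1*(-3))) - 65 = (-9 + (3 + 3)² + 8*(3 + 3)) - 65 = (-9 + 6² + 8*6) - 65 = (-9 + 36 + 48) - 65 = 75 - 65 = 10)
(P + h)² = (10 - 72)² = (-62)² = 3844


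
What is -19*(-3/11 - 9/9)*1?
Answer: 266/11 ≈ 24.182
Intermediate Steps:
-19*(-3/11 - 9/9)*1 = -19*(-3*1/11 - 9*⅑)*1 = -19*(-3/11 - 1)*1 = -19*(-14/11)*1 = (266/11)*1 = 266/11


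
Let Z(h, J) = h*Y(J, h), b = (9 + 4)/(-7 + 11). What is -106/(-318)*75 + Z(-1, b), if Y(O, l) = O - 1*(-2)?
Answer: 79/4 ≈ 19.750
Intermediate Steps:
Y(O, l) = 2 + O (Y(O, l) = O + 2 = 2 + O)
b = 13/4 ≈ 3.2500
Z(h, J) = h*(2 + J)
-106/(-318)*75 + Z(-1, b) = -106/(-318)*75 - (2 + 13/4) = -106*(-1/318)*75 - 1*21/4 = (⅓)*75 - 21/4 = 25 - 21/4 = 79/4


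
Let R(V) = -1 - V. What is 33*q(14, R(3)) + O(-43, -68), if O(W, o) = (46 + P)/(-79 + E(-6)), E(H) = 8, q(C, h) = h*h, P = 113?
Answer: 37329/71 ≈ 525.76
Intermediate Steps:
q(C, h) = h**2
O(W, o) = -159/71 (O(W, o) = (46 + 113)/(-79 + 8) = 159/(-71) = 159*(-1/71) = -159/71)
33*q(14, R(3)) + O(-43, -68) = 33*(-1 - 1*3)**2 - 159/71 = 33*(-1 - 3)**2 - 159/71 = 33*(-4)**2 - 159/71 = 33*16 - 159/71 = 528 - 159/71 = 37329/71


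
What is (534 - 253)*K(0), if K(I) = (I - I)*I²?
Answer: 0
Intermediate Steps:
K(I) = 0 (K(I) = 0*I² = 0)
(534 - 253)*K(0) = (534 - 253)*0 = 281*0 = 0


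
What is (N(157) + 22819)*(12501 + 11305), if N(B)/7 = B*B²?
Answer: 645429938420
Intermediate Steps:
N(B) = 7*B³ (N(B) = 7*(B*B²) = 7*B³)
(N(157) + 22819)*(12501 + 11305) = (7*157³ + 22819)*(12501 + 11305) = (7*3869893 + 22819)*23806 = (27089251 + 22819)*23806 = 27112070*23806 = 645429938420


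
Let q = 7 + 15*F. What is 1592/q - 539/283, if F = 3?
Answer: 105627/3679 ≈ 28.711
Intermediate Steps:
q = 52 (q = 7 + 15*3 = 7 + 45 = 52)
1592/q - 539/283 = 1592/52 - 539/283 = 1592*(1/52) - 539*1/283 = 398/13 - 539/283 = 105627/3679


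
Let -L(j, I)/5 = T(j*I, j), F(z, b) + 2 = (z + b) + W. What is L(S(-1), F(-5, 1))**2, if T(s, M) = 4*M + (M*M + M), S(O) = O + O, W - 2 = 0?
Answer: 900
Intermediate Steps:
W = 2 (W = 2 + 0 = 2)
S(O) = 2*O
F(z, b) = b + z (F(z, b) = -2 + ((z + b) + 2) = -2 + ((b + z) + 2) = -2 + (2 + b + z) = b + z)
T(s, M) = M**2 + 5*M (T(s, M) = 4*M + (M**2 + M) = 4*M + (M + M**2) = M**2 + 5*M)
L(j, I) = -5*j*(5 + j)
L(S(-1), F(-5, 1))**2 = (-5*2*(-1)*(5 + 2*(-1)))**2 = (-5*(-2)*(5 - 2))**2 = (-5*(-2)*3)**2 = 30**2 = 900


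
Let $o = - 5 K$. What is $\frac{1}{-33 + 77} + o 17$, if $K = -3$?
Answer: $\frac{11221}{44} \approx 255.02$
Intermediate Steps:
$o = 15$ ($o = \left(-5\right) \left(-3\right) = 15$)
$\frac{1}{-33 + 77} + o 17 = \frac{1}{-33 + 77} + 15 \cdot 17 = \frac{1}{44} + 255 = \frac{11221}{44}$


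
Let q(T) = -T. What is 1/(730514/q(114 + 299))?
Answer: -413/730514 ≈ -0.00056536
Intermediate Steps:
1/(730514/q(114 + 299)) = 1/(730514/((-(114 + 299)))) = 1/(730514/((-1*413))) = 1/(730514/(-413)) = 1/(730514*(-1/413)) = 1/(-730514/413) = -413/730514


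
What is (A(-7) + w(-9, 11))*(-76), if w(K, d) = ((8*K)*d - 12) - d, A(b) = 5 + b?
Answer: 62092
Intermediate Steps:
w(K, d) = -12 - d + 8*K*d (w(K, d) = (8*K*d - 12) - d = (-12 + 8*K*d) - d = -12 - d + 8*K*d)
(A(-7) + w(-9, 11))*(-76) = ((5 - 7) + (-12 - 1*11 + 8*(-9)*11))*(-76) = (-2 + (-12 - 11 - 792))*(-76) = (-2 - 815)*(-76) = -817*(-76) = 62092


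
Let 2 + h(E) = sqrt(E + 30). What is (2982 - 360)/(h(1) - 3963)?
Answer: -1732705/2620199 - 437*sqrt(31)/2620199 ≈ -0.66222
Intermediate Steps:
h(E) = -2 + sqrt(30 + E) (h(E) = -2 + sqrt(E + 30) = -2 + sqrt(30 + E))
(2982 - 360)/(h(1) - 3963) = (2982 - 360)/((-2 + sqrt(30 + 1)) - 3963) = 2622/((-2 + sqrt(31)) - 3963) = 2622/(-3965 + sqrt(31))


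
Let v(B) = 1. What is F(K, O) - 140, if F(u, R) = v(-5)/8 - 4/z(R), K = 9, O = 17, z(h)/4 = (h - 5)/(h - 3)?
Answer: -3385/24 ≈ -141.04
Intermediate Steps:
z(h) = 4*(-5 + h)/(-3 + h) (z(h) = 4*((h - 5)/(h - 3)) = 4*((-5 + h)/(-3 + h)) = 4*(-5 + h)/(-3 + h))
F(u, R) = 1/8 - (-3 + R)/(-5 + R) (F(u, R) = 1/8 - 4*(-3 + R)/(4*(-5 + R)) = 1*(1/8) - (-3 + R)/(-5 + R) = 1/8 - (-3 + R)/(-5 + R))
F(K, O) - 140 = (19 - 7*17)/(8*(-5 + 17)) - 140 = (1/8)*(19 - 119)/12 - 140 = (1/8)*(1/12)*(-100) - 140 = -25/24 - 140 = -3385/24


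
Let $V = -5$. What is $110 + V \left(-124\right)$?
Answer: $730$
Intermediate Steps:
$110 + V \left(-124\right) = 110 - -620 = 110 + 620 = 730$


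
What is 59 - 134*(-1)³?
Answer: 193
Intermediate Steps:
59 - 134*(-1)³ = 59 - 134*(-1) = 59 + 134 = 193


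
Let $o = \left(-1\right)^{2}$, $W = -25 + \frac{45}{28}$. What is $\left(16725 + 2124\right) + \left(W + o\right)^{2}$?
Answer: $\frac{15170745}{784} \approx 19350.0$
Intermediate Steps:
$W = - \frac{655}{28}$ ($W = -25 + 45 \cdot \frac{1}{28} = -25 + \frac{45}{28} = - \frac{655}{28} \approx -23.393$)
$o = 1$
$\left(16725 + 2124\right) + \left(W + o\right)^{2} = \left(16725 + 2124\right) + \left(- \frac{655}{28} + 1\right)^{2} = 18849 + \left(- \frac{627}{28}\right)^{2} = 18849 + \frac{393129}{784} = \frac{15170745}{784}$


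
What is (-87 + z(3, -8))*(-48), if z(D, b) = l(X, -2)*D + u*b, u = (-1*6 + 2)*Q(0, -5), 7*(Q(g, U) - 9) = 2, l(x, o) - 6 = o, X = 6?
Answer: -74640/7 ≈ -10663.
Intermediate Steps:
l(x, o) = 6 + o
Q(g, U) = 65/7 (Q(g, U) = 9 + (⅐)*2 = 9 + 2/7 = 65/7)
u = -260/7 (u = (-1*6 + 2)*(65/7) = (-6 + 2)*(65/7) = -4*65/7 = -260/7 ≈ -37.143)
z(D, b) = 4*D - 260*b/7 (z(D, b) = (6 - 2)*D - 260*b/7 = 4*D - 260*b/7)
(-87 + z(3, -8))*(-48) = (-87 + (4*3 - 260/7*(-8)))*(-48) = (-87 + (12 + 2080/7))*(-48) = (-87 + 2164/7)*(-48) = (1555/7)*(-48) = -74640/7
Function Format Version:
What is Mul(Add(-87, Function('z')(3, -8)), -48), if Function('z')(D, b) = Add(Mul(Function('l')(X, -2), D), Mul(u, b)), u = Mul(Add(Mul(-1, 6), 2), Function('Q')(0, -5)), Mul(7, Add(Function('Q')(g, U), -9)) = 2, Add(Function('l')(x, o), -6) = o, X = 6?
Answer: Rational(-74640, 7) ≈ -10663.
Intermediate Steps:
Function('l')(x, o) = Add(6, o)
Function('Q')(g, U) = Rational(65, 7) (Function('Q')(g, U) = Add(9, Mul(Rational(1, 7), 2)) = Add(9, Rational(2, 7)) = Rational(65, 7))
u = Rational(-260, 7) (u = Mul(Add(Mul(-1, 6), 2), Rational(65, 7)) = Mul(Add(-6, 2), Rational(65, 7)) = Mul(-4, Rational(65, 7)) = Rational(-260, 7) ≈ -37.143)
Function('z')(D, b) = Add(Mul(4, D), Mul(Rational(-260, 7), b)) (Function('z')(D, b) = Add(Mul(Add(6, -2), D), Mul(Rational(-260, 7), b)) = Add(Mul(4, D), Mul(Rational(-260, 7), b)))
Mul(Add(-87, Function('z')(3, -8)), -48) = Mul(Add(-87, Add(Mul(4, 3), Mul(Rational(-260, 7), -8))), -48) = Mul(Add(-87, Add(12, Rational(2080, 7))), -48) = Mul(Add(-87, Rational(2164, 7)), -48) = Mul(Rational(1555, 7), -48) = Rational(-74640, 7)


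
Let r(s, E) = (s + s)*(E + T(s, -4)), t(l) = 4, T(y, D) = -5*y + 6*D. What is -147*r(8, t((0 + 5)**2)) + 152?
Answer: 141272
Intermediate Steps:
r(s, E) = 2*s*(-24 + E - 5*s) (r(s, E) = (s + s)*(E + (-5*s + 6*(-4))) = (2*s)*(E + (-5*s - 24)) = (2*s)*(E + (-24 - 5*s)) = (2*s)*(-24 + E - 5*s) = 2*s*(-24 + E - 5*s))
-147*r(8, t((0 + 5)**2)) + 152 = -294*8*(-24 + 4 - 5*8) + 152 = -294*8*(-24 + 4 - 40) + 152 = -294*8*(-60) + 152 = -147*(-960) + 152 = 141120 + 152 = 141272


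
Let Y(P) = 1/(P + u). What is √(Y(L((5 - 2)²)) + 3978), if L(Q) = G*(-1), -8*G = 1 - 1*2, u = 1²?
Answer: √194978/7 ≈ 63.080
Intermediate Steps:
u = 1
G = ⅛ (G = -(1 - 1*2)/8 = -(1 - 2)/8 = -⅛*(-1) = ⅛ ≈ 0.12500)
L(Q) = -⅛ (L(Q) = (⅛)*(-1) = -⅛)
Y(P) = 1/(1 + P) (Y(P) = 1/(P + 1) = 1/(1 + P))
√(Y(L((5 - 2)²)) + 3978) = √(1/(1 - ⅛) + 3978) = √(1/(7/8) + 3978) = √(8/7 + 3978) = √(27854/7) = √194978/7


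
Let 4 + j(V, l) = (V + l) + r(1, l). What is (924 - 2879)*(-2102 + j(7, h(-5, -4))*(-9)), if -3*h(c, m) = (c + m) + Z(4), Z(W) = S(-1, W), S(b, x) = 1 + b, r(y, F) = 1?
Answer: 4232575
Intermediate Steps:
Z(W) = 0 (Z(W) = 1 - 1 = 0)
h(c, m) = -c/3 - m/3 (h(c, m) = -((c + m) + 0)/3 = -(c + m)/3 = -c/3 - m/3)
j(V, l) = -3 + V + l (j(V, l) = -4 + ((V + l) + 1) = -4 + (1 + V + l) = -3 + V + l)
(924 - 2879)*(-2102 + j(7, h(-5, -4))*(-9)) = (924 - 2879)*(-2102 + (-3 + 7 + (-⅓*(-5) - ⅓*(-4)))*(-9)) = -1955*(-2102 + (-3 + 7 + (5/3 + 4/3))*(-9)) = -1955*(-2102 + (-3 + 7 + 3)*(-9)) = -1955*(-2102 + 7*(-9)) = -1955*(-2102 - 63) = -1955*(-2165) = 4232575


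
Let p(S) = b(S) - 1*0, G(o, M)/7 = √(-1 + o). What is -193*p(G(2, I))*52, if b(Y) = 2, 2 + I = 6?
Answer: -20072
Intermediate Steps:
I = 4 (I = -2 + 6 = 4)
G(o, M) = 7*√(-1 + o)
p(S) = 2 (p(S) = 2 - 1*0 = 2 + 0 = 2)
-193*p(G(2, I))*52 = -193*2*52 = -386*52 = -20072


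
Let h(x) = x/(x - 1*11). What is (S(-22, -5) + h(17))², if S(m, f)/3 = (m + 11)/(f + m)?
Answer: 5329/324 ≈ 16.448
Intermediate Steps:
S(m, f) = 3*(11 + m)/(f + m) (S(m, f) = 3*((m + 11)/(f + m)) = 3*((11 + m)/(f + m)) = 3*(11 + m)/(f + m))
h(x) = x/(-11 + x) (h(x) = x/(x - 11) = x/(-11 + x))
(S(-22, -5) + h(17))² = (3*(11 - 22)/(-5 - 22) + 17/(-11 + 17))² = (3*(-11)/(-27) + 17/6)² = (3*(-1/27)*(-11) + 17*(⅙))² = (11/9 + 17/6)² = (73/18)² = 5329/324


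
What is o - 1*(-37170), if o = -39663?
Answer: -2493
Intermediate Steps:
o - 1*(-37170) = -39663 - 1*(-37170) = -39663 + 37170 = -2493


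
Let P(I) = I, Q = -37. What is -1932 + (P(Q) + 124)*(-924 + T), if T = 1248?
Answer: 26256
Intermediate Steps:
-1932 + (P(Q) + 124)*(-924 + T) = -1932 + (-37 + 124)*(-924 + 1248) = -1932 + 87*324 = -1932 + 28188 = 26256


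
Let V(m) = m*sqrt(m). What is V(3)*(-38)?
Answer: -114*sqrt(3) ≈ -197.45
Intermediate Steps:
V(m) = m**(3/2)
V(3)*(-38) = 3**(3/2)*(-38) = (3*sqrt(3))*(-38) = -114*sqrt(3)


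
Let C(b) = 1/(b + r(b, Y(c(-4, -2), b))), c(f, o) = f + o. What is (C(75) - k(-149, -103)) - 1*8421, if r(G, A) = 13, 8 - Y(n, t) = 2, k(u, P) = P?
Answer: -731983/88 ≈ -8318.0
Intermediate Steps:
Y(n, t) = 6 (Y(n, t) = 8 - 1*2 = 8 - 2 = 6)
C(b) = 1/(13 + b) (C(b) = 1/(b + 13) = 1/(13 + b))
(C(75) - k(-149, -103)) - 1*8421 = (1/(13 + 75) - 1*(-103)) - 1*8421 = (1/88 + 103) - 8421 = 9065/88 - 8421 = -731983/88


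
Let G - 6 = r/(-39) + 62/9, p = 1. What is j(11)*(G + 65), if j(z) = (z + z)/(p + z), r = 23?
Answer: 49742/351 ≈ 141.72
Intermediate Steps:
j(z) = 2*z/(1 + z) (j(z) = (z + z)/(1 + z) = (2*z)/(1 + z) = 2*z/(1 + z))
G = 1439/117 (G = 6 + (23/(-39) + 62/9) = 6 + (23*(-1/39) + 62*(⅑)) = 6 + (-23/39 + 62/9) = 6 + 737/117 = 1439/117 ≈ 12.299)
j(11)*(G + 65) = (2*11/(1 + 11))*(1439/117 + 65) = (2*11/12)*(9044/117) = (2*11*(1/12))*(9044/117) = (11/6)*(9044/117) = 49742/351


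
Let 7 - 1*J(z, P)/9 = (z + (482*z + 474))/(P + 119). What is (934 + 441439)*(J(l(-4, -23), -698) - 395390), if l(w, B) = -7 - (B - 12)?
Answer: -33733647245641/193 ≈ -1.7479e+11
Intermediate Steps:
l(w, B) = 5 - B (l(w, B) = -7 - (-12 + B) = -7 + (12 - B) = 5 - B)
J(z, P) = 63 - 9*(474 + 483*z)/(119 + P) (J(z, P) = 63 - 9*(z + (482*z + 474))/(P + 119) = 63 - 9*(z + (474 + 482*z))/(119 + P) = 63 - 9*(474 + 483*z)/(119 + P))
(934 + 441439)*(J(l(-4, -23), -698) - 395390) = (934 + 441439)*(9*(359 - 483*(5 - 1*(-23)) + 7*(-698))/(119 - 698) - 395390) = 442373*(9*(359 - 483*(5 + 23) - 4886)/(-579) - 395390) = 442373*(9*(-1/579)*(359 - 483*28 - 4886) - 395390) = 442373*(9*(-1/579)*(359 - 13524 - 4886) - 395390) = 442373*(9*(-1/579)*(-18051) - 395390) = 442373*(54153/193 - 395390) = 442373*(-76256117/193) = -33733647245641/193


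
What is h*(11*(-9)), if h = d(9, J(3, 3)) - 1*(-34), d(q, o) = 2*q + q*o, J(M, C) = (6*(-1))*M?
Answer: 10890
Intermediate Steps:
J(M, C) = -6*M
d(q, o) = 2*q + o*q
h = -110 (h = 9*(2 - 6*3) - 1*(-34) = 9*(2 - 18) + 34 = 9*(-16) + 34 = -144 + 34 = -110)
h*(11*(-9)) = -1210*(-9) = -110*(-99) = 10890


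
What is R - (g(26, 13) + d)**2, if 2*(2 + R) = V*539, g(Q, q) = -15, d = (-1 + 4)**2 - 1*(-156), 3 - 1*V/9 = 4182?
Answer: -20317333/2 ≈ -1.0159e+7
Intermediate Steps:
V = -37611 (V = 27 - 9*4182 = 27 - 37638 = -37611)
d = 165 (d = 3**2 + 156 = 9 + 156 = 165)
R = -20272333/2 (R = -2 + (-37611*539)/2 = -2 + (1/2)*(-20272329) = -2 - 20272329/2 = -20272333/2 ≈ -1.0136e+7)
R - (g(26, 13) + d)**2 = -20272333/2 - (-15 + 165)**2 = -20272333/2 - 1*150**2 = -20272333/2 - 1*22500 = -20272333/2 - 22500 = -20317333/2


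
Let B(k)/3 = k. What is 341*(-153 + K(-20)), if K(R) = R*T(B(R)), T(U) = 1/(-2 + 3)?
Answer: -58993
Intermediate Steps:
B(k) = 3*k
T(U) = 1 (T(U) = 1/1 = 1)
K(R) = R (K(R) = R*1 = R)
341*(-153 + K(-20)) = 341*(-153 - 20) = 341*(-173) = -58993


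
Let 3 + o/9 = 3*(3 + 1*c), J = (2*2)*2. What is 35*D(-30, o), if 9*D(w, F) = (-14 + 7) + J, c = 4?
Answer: 35/9 ≈ 3.8889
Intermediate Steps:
J = 8 (J = 4*2 = 8)
o = 162 (o = -27 + 9*(3*(3 + 1*4)) = -27 + 9*(3*(3 + 4)) = -27 + 9*(3*7) = -27 + 9*21 = -27 + 189 = 162)
D(w, F) = 1/9 (D(w, F) = ((-14 + 7) + 8)/9 = (-7 + 8)/9 = (1/9)*1 = 1/9)
35*D(-30, o) = 35*(1/9) = 35/9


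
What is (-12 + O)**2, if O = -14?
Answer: 676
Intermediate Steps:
(-12 + O)**2 = (-12 - 14)**2 = (-26)**2 = 676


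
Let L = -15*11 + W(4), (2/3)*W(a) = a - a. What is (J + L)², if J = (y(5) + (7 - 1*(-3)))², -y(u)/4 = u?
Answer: 4225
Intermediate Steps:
W(a) = 0 (W(a) = 3*(a - a)/2 = (3/2)*0 = 0)
y(u) = -4*u
J = 100 (J = (-4*5 + (7 - 1*(-3)))² = (-20 + (7 + 3))² = (-20 + 10)² = (-10)² = 100)
L = -165 (L = -15*11 + 0 = -165 + 0 = -165)
(J + L)² = (100 - 165)² = (-65)² = 4225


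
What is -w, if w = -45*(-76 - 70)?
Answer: -6570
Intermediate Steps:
w = 6570 (w = -45*(-146) = 6570)
-w = -1*6570 = -6570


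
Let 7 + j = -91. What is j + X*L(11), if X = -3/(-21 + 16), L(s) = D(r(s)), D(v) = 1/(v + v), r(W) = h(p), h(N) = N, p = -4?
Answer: -3923/40 ≈ -98.075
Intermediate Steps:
j = -98 (j = -7 - 91 = -98)
r(W) = -4
D(v) = 1/(2*v)
L(s) = -⅛ (L(s) = (½)/(-4) = (½)*(-¼) = -⅛)
X = ⅗ (X = -3/(-5) = -3*(-⅕) = ⅗ ≈ 0.60000)
j + X*L(11) = -98 + (⅗)*(-⅛) = -98 - 3/40 = -3923/40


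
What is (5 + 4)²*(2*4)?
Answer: 648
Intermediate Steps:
(5 + 4)²*(2*4) = 9²*8 = 81*8 = 648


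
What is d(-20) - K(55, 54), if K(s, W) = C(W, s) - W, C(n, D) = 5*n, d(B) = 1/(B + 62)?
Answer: -9071/42 ≈ -215.98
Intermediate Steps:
d(B) = 1/(62 + B)
K(s, W) = 4*W (K(s, W) = 5*W - W = 4*W)
d(-20) - K(55, 54) = 1/(62 - 20) - 4*54 = 1/42 - 1*216 = 1/42 - 216 = -9071/42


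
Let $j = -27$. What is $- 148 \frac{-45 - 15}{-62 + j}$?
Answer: $- \frac{8880}{89} \approx -99.775$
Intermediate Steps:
$- 148 \frac{-45 - 15}{-62 + j} = - 148 \frac{-45 - 15}{-62 - 27} = - 148 \left(- \frac{60}{-89}\right) = - 148 \left(\left(-60\right) \left(- \frac{1}{89}\right)\right) = \left(-148\right) \frac{60}{89} = - \frac{8880}{89}$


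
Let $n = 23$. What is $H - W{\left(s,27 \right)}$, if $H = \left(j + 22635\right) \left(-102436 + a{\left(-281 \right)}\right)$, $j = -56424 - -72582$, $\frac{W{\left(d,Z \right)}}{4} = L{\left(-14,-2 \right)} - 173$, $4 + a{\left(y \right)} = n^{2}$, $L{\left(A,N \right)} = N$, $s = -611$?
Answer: $-3953432723$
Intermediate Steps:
$a{\left(y \right)} = 525$ ($a{\left(y \right)} = -4 + 23^{2} = -4 + 529 = 525$)
$W{\left(d,Z \right)} = -700$ ($W{\left(d,Z \right)} = 4 \left(-2 - 173\right) = 4 \left(-175\right) = -700$)
$j = 16158$ ($j = -56424 + 72582 = 16158$)
$H = -3953433423$ ($H = \left(16158 + 22635\right) \left(-102436 + 525\right) = 38793 \left(-101911\right) = -3953433423$)
$H - W{\left(s,27 \right)} = -3953433423 - -700 = -3953433423 + 700 = -3953432723$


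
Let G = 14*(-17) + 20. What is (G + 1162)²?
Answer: 891136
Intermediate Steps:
G = -218 (G = -238 + 20 = -218)
(G + 1162)² = (-218 + 1162)² = 944² = 891136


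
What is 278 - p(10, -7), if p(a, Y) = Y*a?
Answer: 348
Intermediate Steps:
278 - p(10, -7) = 278 - (-7)*10 = 278 - 1*(-70) = 278 + 70 = 348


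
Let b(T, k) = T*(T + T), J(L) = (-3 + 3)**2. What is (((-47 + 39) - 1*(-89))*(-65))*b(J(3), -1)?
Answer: 0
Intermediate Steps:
J(L) = 0 (J(L) = 0**2 = 0)
b(T, k) = 2*T**2 (b(T, k) = T*(2*T) = 2*T**2)
(((-47 + 39) - 1*(-89))*(-65))*b(J(3), -1) = (((-47 + 39) - 1*(-89))*(-65))*(2*0**2) = ((-8 + 89)*(-65))*(2*0) = (81*(-65))*0 = -5265*0 = 0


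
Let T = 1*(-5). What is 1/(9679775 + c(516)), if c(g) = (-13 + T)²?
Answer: 1/9680099 ≈ 1.0330e-7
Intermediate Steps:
T = -5
c(g) = 324 (c(g) = (-13 - 5)² = (-18)² = 324)
1/(9679775 + c(516)) = 1/(9679775 + 324) = 1/9680099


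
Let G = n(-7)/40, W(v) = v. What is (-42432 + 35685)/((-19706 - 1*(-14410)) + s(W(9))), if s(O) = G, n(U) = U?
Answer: 269880/211847 ≈ 1.2739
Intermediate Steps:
G = -7/40 ≈ -0.17500
s(O) = -7/40
(-42432 + 35685)/((-19706 - 1*(-14410)) + s(W(9))) = (-42432 + 35685)/((-19706 - 1*(-14410)) - 7/40) = -6747/((-19706 + 14410) - 7/40) = -6747/(-5296 - 7/40) = -6747/(-211847/40) = -6747*(-40/211847) = 269880/211847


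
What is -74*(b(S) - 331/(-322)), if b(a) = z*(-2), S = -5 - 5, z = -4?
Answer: -107559/161 ≈ -668.07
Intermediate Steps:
S = -10
b(a) = 8 (b(a) = -4*(-2) = 8)
-74*(b(S) - 331/(-322)) = -74*(8 - 331/(-322)) = -74*(8 - 331*(-1/322)) = -74*(8 + 331/322) = -74*2907/322 = -107559/161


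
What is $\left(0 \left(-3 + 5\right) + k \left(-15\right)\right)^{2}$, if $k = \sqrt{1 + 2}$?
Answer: $675$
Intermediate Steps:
$k = \sqrt{3} \approx 1.732$
$\left(0 \left(-3 + 5\right) + k \left(-15\right)\right)^{2} = \left(0 \left(-3 + 5\right) + \sqrt{3} \left(-15\right)\right)^{2} = \left(0 \cdot 2 - 15 \sqrt{3}\right)^{2} = \left(0 - 15 \sqrt{3}\right)^{2} = \left(- 15 \sqrt{3}\right)^{2} = 675$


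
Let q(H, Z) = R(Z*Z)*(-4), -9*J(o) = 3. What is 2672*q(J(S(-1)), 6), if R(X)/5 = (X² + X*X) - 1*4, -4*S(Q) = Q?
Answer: -138302720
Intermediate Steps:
S(Q) = -Q/4
J(o) = -⅓ (J(o) = -⅑*3 = -⅓)
R(X) = -20 + 10*X² (R(X) = 5*((X² + X*X) - 1*4) = 5*((X² + X²) - 4) = 5*(2*X² - 4) = 5*(-4 + 2*X²) = -20 + 10*X²)
q(H, Z) = 80 - 40*Z⁴ (q(H, Z) = (-20 + 10*(Z*Z)²)*(-4) = (-20 + 10*(Z²)²)*(-4) = (-20 + 10*Z⁴)*(-4) = 80 - 40*Z⁴)
2672*q(J(S(-1)), 6) = 2672*(80 - 40*6⁴) = 2672*(80 - 40*1296) = 2672*(80 - 51840) = 2672*(-51760) = -138302720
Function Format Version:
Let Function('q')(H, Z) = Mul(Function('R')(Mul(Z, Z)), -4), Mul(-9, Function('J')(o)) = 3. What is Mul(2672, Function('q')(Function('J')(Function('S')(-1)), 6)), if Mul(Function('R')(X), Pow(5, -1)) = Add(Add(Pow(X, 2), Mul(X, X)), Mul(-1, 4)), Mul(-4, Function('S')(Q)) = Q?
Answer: -138302720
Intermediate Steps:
Function('S')(Q) = Mul(Rational(-1, 4), Q)
Function('J')(o) = Rational(-1, 3) (Function('J')(o) = Mul(Rational(-1, 9), 3) = Rational(-1, 3))
Function('R')(X) = Add(-20, Mul(10, Pow(X, 2))) (Function('R')(X) = Mul(5, Add(Add(Pow(X, 2), Mul(X, X)), Mul(-1, 4))) = Mul(5, Add(Add(Pow(X, 2), Pow(X, 2)), -4)) = Mul(5, Add(Mul(2, Pow(X, 2)), -4)) = Mul(5, Add(-4, Mul(2, Pow(X, 2)))) = Add(-20, Mul(10, Pow(X, 2))))
Function('q')(H, Z) = Add(80, Mul(-40, Pow(Z, 4))) (Function('q')(H, Z) = Mul(Add(-20, Mul(10, Pow(Mul(Z, Z), 2))), -4) = Mul(Add(-20, Mul(10, Pow(Pow(Z, 2), 2))), -4) = Mul(Add(-20, Mul(10, Pow(Z, 4))), -4) = Add(80, Mul(-40, Pow(Z, 4))))
Mul(2672, Function('q')(Function('J')(Function('S')(-1)), 6)) = Mul(2672, Add(80, Mul(-40, Pow(6, 4)))) = Mul(2672, Add(80, Mul(-40, 1296))) = Mul(2672, Add(80, -51840)) = Mul(2672, -51760) = -138302720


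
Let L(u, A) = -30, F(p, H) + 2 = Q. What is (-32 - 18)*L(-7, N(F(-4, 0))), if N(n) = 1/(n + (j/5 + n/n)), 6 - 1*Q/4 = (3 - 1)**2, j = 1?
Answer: 1500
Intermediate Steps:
Q = 8 (Q = 24 - 4*(3 - 1)**2 = 24 - 4*2**2 = 24 - 4*4 = 24 - 16 = 8)
F(p, H) = 6 (F(p, H) = -2 + 8 = 6)
N(n) = 1/(6/5 + n) (N(n) = 1/(n + (1/5 + n/n)) = 1/(n + (1*(1/5) + 1)) = 1/(n + (1/5 + 1)) = 1/(n + 6/5) = 1/(6/5 + n))
(-32 - 18)*L(-7, N(F(-4, 0))) = (-32 - 18)*(-30) = -50*(-30) = 1500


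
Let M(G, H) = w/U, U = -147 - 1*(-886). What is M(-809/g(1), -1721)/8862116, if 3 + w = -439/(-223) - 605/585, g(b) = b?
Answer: -53893/170872665262884 ≈ -3.1540e-10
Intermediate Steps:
w = -53893/26091 (w = -3 + (-439/(-223) - 605/585) = -3 + (-439*(-1/223) - 605*1/585) = -3 + (439/223 - 121/117) = -3 + 24380/26091 = -53893/26091 ≈ -2.0656)
U = 739 (U = -147 + 886 = 739)
M(G, H) = -53893/19281249 (M(G, H) = -53893/26091/739 = -53893/26091*1/739 = -53893/19281249)
M(-809/g(1), -1721)/8862116 = -53893/19281249/8862116 = -53893/19281249*1/8862116 = -53893/170872665262884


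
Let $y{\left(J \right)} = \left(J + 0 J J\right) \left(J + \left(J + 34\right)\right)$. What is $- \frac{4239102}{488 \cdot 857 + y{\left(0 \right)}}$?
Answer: $- \frac{2119551}{209108} \approx -10.136$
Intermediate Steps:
$y{\left(J \right)} = J \left(34 + 2 J\right)$ ($y{\left(J \right)} = \left(J + 0 J\right) \left(J + \left(34 + J\right)\right) = \left(J + 0\right) \left(34 + 2 J\right) = J \left(34 + 2 J\right)$)
$- \frac{4239102}{488 \cdot 857 + y{\left(0 \right)}} = - \frac{4239102}{488 \cdot 857 + 2 \cdot 0 \left(17 + 0\right)} = - \frac{4239102}{418216 + 2 \cdot 0 \cdot 17} = - \frac{4239102}{418216 + 0} = - \frac{4239102}{418216} = \left(-4239102\right) \frac{1}{418216} = - \frac{2119551}{209108}$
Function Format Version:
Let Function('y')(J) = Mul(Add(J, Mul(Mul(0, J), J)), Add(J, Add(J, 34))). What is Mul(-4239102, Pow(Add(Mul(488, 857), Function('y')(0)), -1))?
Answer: Rational(-2119551, 209108) ≈ -10.136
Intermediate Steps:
Function('y')(J) = Mul(J, Add(34, Mul(2, J))) (Function('y')(J) = Mul(Add(J, Mul(0, J)), Add(J, Add(34, J))) = Mul(Add(J, 0), Add(34, Mul(2, J))) = Mul(J, Add(34, Mul(2, J))))
Mul(-4239102, Pow(Add(Mul(488, 857), Function('y')(0)), -1)) = Mul(-4239102, Pow(Add(Mul(488, 857), Mul(2, 0, Add(17, 0))), -1)) = Mul(-4239102, Pow(Add(418216, Mul(2, 0, 17)), -1)) = Mul(-4239102, Pow(Add(418216, 0), -1)) = Mul(-4239102, Pow(418216, -1)) = Mul(-4239102, Rational(1, 418216)) = Rational(-2119551, 209108)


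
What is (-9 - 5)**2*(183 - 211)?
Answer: -5488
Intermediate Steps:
(-9 - 5)**2*(183 - 211) = (-14)**2*(-28) = 196*(-28) = -5488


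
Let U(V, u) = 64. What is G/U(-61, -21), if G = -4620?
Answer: -1155/16 ≈ -72.188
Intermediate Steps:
G/U(-61, -21) = -4620/64 = -4620*1/64 = -1155/16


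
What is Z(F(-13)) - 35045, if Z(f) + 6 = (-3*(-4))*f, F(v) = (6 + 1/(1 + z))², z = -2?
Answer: -34751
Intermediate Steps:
F(v) = 25 (F(v) = (6 + 1/(1 - 2))² = (6 + 1/(-1))² = (6 - 1)² = 5² = 25)
Z(f) = -6 + 12*f (Z(f) = -6 + (-3*(-4))*f = -6 + 12*f)
Z(F(-13)) - 35045 = (-6 + 12*25) - 35045 = (-6 + 300) - 35045 = 294 - 35045 = -34751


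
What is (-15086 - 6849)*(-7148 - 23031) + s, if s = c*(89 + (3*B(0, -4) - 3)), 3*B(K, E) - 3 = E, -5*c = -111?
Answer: 661978252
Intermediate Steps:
c = 111/5 (c = -⅕*(-111) = 111/5 ≈ 22.200)
B(K, E) = 1 + E/3
s = 1887 (s = 111*(89 + (3*(1 + (⅓)*(-4)) - 3))/5 = 111*(89 + (3*(1 - 4/3) - 3))/5 = 111*(89 + (3*(-⅓) - 3))/5 = 111*(89 + (-1 - 3))/5 = 111*(89 - 4)/5 = (111/5)*85 = 1887)
(-15086 - 6849)*(-7148 - 23031) + s = (-15086 - 6849)*(-7148 - 23031) + 1887 = -21935*(-30179) + 1887 = 661976365 + 1887 = 661978252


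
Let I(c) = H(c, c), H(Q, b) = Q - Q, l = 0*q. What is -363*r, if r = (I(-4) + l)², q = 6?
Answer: 0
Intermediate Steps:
l = 0 (l = 0*6 = 0)
H(Q, b) = 0
I(c) = 0
r = 0 (r = (0 + 0)² = 0² = 0)
-363*r = -363*0 = 0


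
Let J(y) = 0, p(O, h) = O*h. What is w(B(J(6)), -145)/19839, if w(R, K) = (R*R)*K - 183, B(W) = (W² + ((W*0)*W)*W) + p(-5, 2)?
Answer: -14683/19839 ≈ -0.74011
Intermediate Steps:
B(W) = -10 + W² (B(W) = (W² + ((W*0)*W)*W) - 5*2 = (W² + (0*W)*W) - 10 = (W² + 0*W) - 10 = (W² + 0) - 10 = W² - 10 = -10 + W²)
w(R, K) = -183 + K*R² (w(R, K) = R²*K - 183 = K*R² - 183 = -183 + K*R²)
w(B(J(6)), -145)/19839 = (-183 - 145*(-10 + 0²)²)/19839 = (-183 - 145*(-10 + 0)²)*(1/19839) = (-183 - 145*(-10)²)*(1/19839) = (-183 - 145*100)*(1/19839) = (-183 - 14500)*(1/19839) = -14683*1/19839 = -14683/19839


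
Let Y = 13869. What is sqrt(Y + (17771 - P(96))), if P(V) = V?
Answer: 2*sqrt(7886) ≈ 177.61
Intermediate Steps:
sqrt(Y + (17771 - P(96))) = sqrt(13869 + (17771 - 1*96)) = sqrt(13869 + (17771 - 96)) = sqrt(13869 + 17675) = sqrt(31544) = 2*sqrt(7886)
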